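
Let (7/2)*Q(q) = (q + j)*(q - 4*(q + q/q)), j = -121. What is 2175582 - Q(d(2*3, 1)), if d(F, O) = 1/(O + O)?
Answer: 30455497/14 ≈ 2.1754e+6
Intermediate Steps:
d(F, O) = 1/(2*O)
Q(q) = 2*(-121 + q)*(-4 - 3*q)/7 (Q(q) = 2*((q - 121)*(q - 4*(q + q/q)))/7 = 2*((-121 + q)*(q - 4*(q + 1)))/7 = 2*((-121 + q)*(q - 4*(1 + q)))/7 = 2*((-121 + q)*(q + (-4 - 4*q)))/7 = 2*((-121 + q)*(-4 - 3*q))/7 = 2*(-121 + q)*(-4 - 3*q)/7)
2175582 - Q(d(2*3, 1)) = 2175582 - (968/7 - 6*((1/2)/1)**2/7 + 718*((1/2)/1)/7) = 2175582 - (968/7 - 6*((1/2)*1)**2/7 + 718*((1/2)*1)/7) = 2175582 - (968/7 - 6*(1/2)**2/7 + (718/7)*(1/2)) = 2175582 - (968/7 - 6/7*1/4 + 359/7) = 2175582 - (968/7 - 3/14 + 359/7) = 2175582 - 1*2651/14 = 2175582 - 2651/14 = 30455497/14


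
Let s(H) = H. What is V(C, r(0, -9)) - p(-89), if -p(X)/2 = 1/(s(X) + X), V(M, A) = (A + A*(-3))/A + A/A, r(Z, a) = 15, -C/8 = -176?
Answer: -90/89 ≈ -1.0112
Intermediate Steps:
C = 1408 (C = -8*(-176) = 1408)
V(M, A) = -1 (V(M, A) = (A - 3*A)/A + 1 = (-2*A)/A + 1 = -2 + 1 = -1)
p(X) = -1/X (p(X) = -2/(X + X) = -2*1/(2*X) = -1/X)
V(C, r(0, -9)) - p(-89) = -1 - (-1)/(-89) = -1 - (-1)*(-1)/89 = -1 - 1*1/89 = -1 - 1/89 = -90/89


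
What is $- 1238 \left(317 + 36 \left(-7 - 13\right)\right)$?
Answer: $498914$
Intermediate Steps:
$- 1238 \left(317 + 36 \left(-7 - 13\right)\right) = - 1238 \left(317 + 36 \left(-20\right)\right) = - 1238 \left(317 - 720\right) = \left(-1238\right) \left(-403\right) = 498914$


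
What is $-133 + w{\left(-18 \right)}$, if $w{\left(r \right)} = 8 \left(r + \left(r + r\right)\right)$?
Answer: $-565$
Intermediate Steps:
$w{\left(r \right)} = 24 r$ ($w{\left(r \right)} = 8 \left(r + 2 r\right) = 8 \cdot 3 r = 24 r$)
$-133 + w{\left(-18 \right)} = -133 + 24 \left(-18\right) = -133 - 432 = -565$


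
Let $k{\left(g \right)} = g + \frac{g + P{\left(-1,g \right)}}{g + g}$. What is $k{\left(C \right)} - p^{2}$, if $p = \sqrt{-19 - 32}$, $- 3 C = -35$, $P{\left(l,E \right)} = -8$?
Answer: $\frac{13193}{210} \approx 62.824$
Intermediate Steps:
$C = \frac{35}{3}$ ($C = \left(- \frac{1}{3}\right) \left(-35\right) = \frac{35}{3} \approx 11.667$)
$p = i \sqrt{51}$ ($p = \sqrt{-51} = i \sqrt{51} \approx 7.1414 i$)
$k{\left(g \right)} = g + \frac{-8 + g}{2 g}$ ($k{\left(g \right)} = g + \frac{g - 8}{g + g} = g + \frac{-8 + g}{2 g}$)
$k{\left(C \right)} - p^{2} = \left(\frac{1}{2} + \frac{35}{3} - \frac{4}{\frac{35}{3}}\right) - \left(i \sqrt{51}\right)^{2} = \left(\frac{1}{2} + \frac{35}{3} - \frac{12}{35}\right) - -51 = \left(\frac{1}{2} + \frac{35}{3} - \frac{12}{35}\right) + 51 = \frac{2483}{210} + 51 = \frac{13193}{210}$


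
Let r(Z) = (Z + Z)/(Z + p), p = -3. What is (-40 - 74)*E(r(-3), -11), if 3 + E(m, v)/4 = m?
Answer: 912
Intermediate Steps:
r(Z) = 2*Z/(-3 + Z) (r(Z) = (Z + Z)/(Z - 3) = (2*Z)/(-3 + Z) = 2*Z/(-3 + Z))
E(m, v) = -12 + 4*m
(-40 - 74)*E(r(-3), -11) = (-40 - 74)*(-12 + 4*(2*(-3)/(-3 - 3))) = -114*(-12 + 4*(2*(-3)/(-6))) = -114*(-12 + 4*(2*(-3)*(-⅙))) = -114*(-12 + 4*1) = -114*(-12 + 4) = -114*(-8) = 912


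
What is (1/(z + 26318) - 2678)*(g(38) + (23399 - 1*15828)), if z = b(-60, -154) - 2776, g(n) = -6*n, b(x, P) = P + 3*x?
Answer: -456374961889/23208 ≈ -1.9665e+7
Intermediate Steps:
z = -3110 (z = (-154 + 3*(-60)) - 2776 = (-154 - 180) - 2776 = -334 - 2776 = -3110)
(1/(z + 26318) - 2678)*(g(38) + (23399 - 1*15828)) = (1/(-3110 + 26318) - 2678)*(-6*38 + (23399 - 1*15828)) = (1/23208 - 2678)*(-228 + (23399 - 15828)) = (1/23208 - 2678)*(-228 + 7571) = -62151023/23208*7343 = -456374961889/23208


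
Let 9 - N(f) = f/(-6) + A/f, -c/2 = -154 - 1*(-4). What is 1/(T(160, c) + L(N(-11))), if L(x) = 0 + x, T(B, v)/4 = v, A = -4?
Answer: 66/79649 ≈ 0.00082864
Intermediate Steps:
c = 300 (c = -2*(-154 - 1*(-4)) = -2*(-154 + 4) = -2*(-150) = 300)
T(B, v) = 4*v
N(f) = 9 + 4/f + f/6 (N(f) = 9 - (f/(-6) - 4/f) = 9 - (f*(-⅙) - 4/f) = 9 - (-f/6 - 4/f) = 9 - (-4/f - f/6) = 9 + (4/f + f/6) = 9 + 4/f + f/6)
L(x) = x
1/(T(160, c) + L(N(-11))) = 1/(4*300 + (9 + 4/(-11) + (⅙)*(-11))) = 1/(1200 + (9 + 4*(-1/11) - 11/6)) = 1/(1200 + (9 - 4/11 - 11/6)) = 1/(1200 + 449/66) = 1/(79649/66) = 66/79649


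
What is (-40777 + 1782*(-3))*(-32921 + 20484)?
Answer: 573631751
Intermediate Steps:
(-40777 + 1782*(-3))*(-32921 + 20484) = (-40777 - 5346)*(-12437) = -46123*(-12437) = 573631751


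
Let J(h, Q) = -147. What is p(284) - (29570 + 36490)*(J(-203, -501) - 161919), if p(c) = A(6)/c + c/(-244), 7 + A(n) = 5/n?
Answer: 1112832775238999/103944 ≈ 1.0706e+10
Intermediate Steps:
A(n) = -7 + 5/n
p(c) = -37/(6*c) - c/244 (p(c) = (-7 + 5/6)/c + c/(-244) = (-7 + 5*(⅙))/c + c*(-1/244) = (-7 + ⅚)/c - c/244 = -37/(6*c) - c/244)
p(284) - (29570 + 36490)*(J(-203, -501) - 161919) = (-37/6/284 - 1/244*284) - (29570 + 36490)*(-147 - 161919) = (-37/6*1/284 - 71/61) - 66060*(-162066) = (-37/1704 - 71/61) - 1*(-10706079960) = -123241/103944 + 10706079960 = 1112832775238999/103944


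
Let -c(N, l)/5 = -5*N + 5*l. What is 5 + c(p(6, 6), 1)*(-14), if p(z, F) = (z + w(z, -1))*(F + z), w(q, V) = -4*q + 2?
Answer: 67555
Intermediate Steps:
w(q, V) = 2 - 4*q
p(z, F) = (2 - 3*z)*(F + z) (p(z, F) = (z + (2 - 4*z))*(F + z) = (2 - 3*z)*(F + z))
c(N, l) = -25*l + 25*N (c(N, l) = -5*(-5*N + 5*l) = -25*l + 25*N)
5 + c(p(6, 6), 1)*(-14) = 5 + (-25*1 + 25*(-3*6² + 2*6 + 2*6 - 3*6*6))*(-14) = 5 + (-25 + 25*(-3*36 + 12 + 12 - 108))*(-14) = 5 + (-25 + 25*(-108 + 12 + 12 - 108))*(-14) = 5 + (-25 + 25*(-192))*(-14) = 5 + (-25 - 4800)*(-14) = 5 - 4825*(-14) = 5 + 67550 = 67555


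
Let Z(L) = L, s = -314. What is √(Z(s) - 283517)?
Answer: I*√283831 ≈ 532.76*I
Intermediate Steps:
√(Z(s) - 283517) = √(-314 - 283517) = √(-283831) = I*√283831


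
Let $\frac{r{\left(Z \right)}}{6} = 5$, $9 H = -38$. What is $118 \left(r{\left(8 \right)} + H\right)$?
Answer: $\frac{27376}{9} \approx 3041.8$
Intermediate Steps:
$H = - \frac{38}{9}$ ($H = \frac{1}{9} \left(-38\right) = - \frac{38}{9} \approx -4.2222$)
$r{\left(Z \right)} = 30$ ($r{\left(Z \right)} = 6 \cdot 5 = 30$)
$118 \left(r{\left(8 \right)} + H\right) = 118 \left(30 - \frac{38}{9}\right) = 118 \cdot \frac{232}{9} = \frac{27376}{9}$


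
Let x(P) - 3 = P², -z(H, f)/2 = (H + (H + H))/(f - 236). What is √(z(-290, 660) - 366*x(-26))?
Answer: I*√2792257194/106 ≈ 498.51*I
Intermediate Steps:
z(H, f) = -6*H/(-236 + f) (z(H, f) = -2*(H + (H + H))/(f - 236) = -2*(H + 2*H)/(-236 + f) = -2*3*H/(-236 + f) = -6*H/(-236 + f))
x(P) = 3 + P²
√(z(-290, 660) - 366*x(-26)) = √(-6*(-290)/(-236 + 660) - 366*(3 + (-26)²)) = √(-6*(-290)/424 - 366*(3 + 676)) = √(-6*(-290)*1/424 - 366*679) = √(435/106 - 248514) = √(-26342049/106) = I*√2792257194/106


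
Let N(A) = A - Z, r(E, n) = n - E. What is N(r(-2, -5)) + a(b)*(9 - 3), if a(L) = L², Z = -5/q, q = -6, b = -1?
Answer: 13/6 ≈ 2.1667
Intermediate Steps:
Z = ⅚ (Z = -5/(-6) = -5*(-⅙) = ⅚ ≈ 0.83333)
N(A) = -⅚ + A (N(A) = A - 1*⅚ = A - ⅚ = -⅚ + A)
N(r(-2, -5)) + a(b)*(9 - 3) = (-⅚ + (-5 - 1*(-2))) + (-1)²*(9 - 3) = (-⅚ + (-5 + 2)) + 1*6 = (-⅚ - 3) + 6 = -23/6 + 6 = 13/6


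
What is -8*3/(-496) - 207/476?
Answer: -5703/14756 ≈ -0.38649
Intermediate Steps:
-8*3/(-496) - 207/476 = -24*(-1/496) - 207*1/476 = 3/62 - 207/476 = -5703/14756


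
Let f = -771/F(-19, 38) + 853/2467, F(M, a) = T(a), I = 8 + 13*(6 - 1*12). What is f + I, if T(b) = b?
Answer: -8431863/93746 ≈ -89.944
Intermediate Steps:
I = -70 (I = 8 + 13*(6 - 12) = 8 + 13*(-6) = 8 - 78 = -70)
F(M, a) = a
f = -1869643/93746 (f = -771/38 + 853/2467 = -1869643/93746 ≈ -19.944)
f + I = -1869643/93746 - 70 = -8431863/93746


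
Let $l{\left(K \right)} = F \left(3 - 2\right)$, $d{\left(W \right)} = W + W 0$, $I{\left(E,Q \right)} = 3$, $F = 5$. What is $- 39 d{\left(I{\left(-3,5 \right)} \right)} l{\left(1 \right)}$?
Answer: $-585$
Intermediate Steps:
$d{\left(W \right)} = W$ ($d{\left(W \right)} = W + 0 = W$)
$l{\left(K \right)} = 5$ ($l{\left(K \right)} = 5 \left(3 - 2\right) = 5 \cdot 1 = 5$)
$- 39 d{\left(I{\left(-3,5 \right)} \right)} l{\left(1 \right)} = \left(-39\right) 3 \cdot 5 = \left(-117\right) 5 = -585$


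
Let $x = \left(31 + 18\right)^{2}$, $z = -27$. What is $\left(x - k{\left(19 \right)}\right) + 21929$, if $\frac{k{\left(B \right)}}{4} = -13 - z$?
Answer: $24274$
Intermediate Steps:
$x = 2401$ ($x = 49^{2} = 2401$)
$k{\left(B \right)} = 56$ ($k{\left(B \right)} = 4 \left(-13 - -27\right) = 4 \left(-13 + 27\right) = 4 \cdot 14 = 56$)
$\left(x - k{\left(19 \right)}\right) + 21929 = \left(2401 - 56\right) + 21929 = 2345 + 21929 = 24274$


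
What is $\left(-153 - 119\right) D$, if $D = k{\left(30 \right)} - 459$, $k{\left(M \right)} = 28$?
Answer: $117232$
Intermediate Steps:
$D = -431$ ($D = 28 - 459 = -431$)
$\left(-153 - 119\right) D = \left(-153 - 119\right) \left(-431\right) = \left(-272\right) \left(-431\right) = 117232$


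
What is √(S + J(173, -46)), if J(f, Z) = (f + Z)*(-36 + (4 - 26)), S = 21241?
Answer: 5*√555 ≈ 117.79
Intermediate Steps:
J(f, Z) = -58*Z - 58*f (J(f, Z) = (Z + f)*(-36 - 22) = (Z + f)*(-58) = -58*Z - 58*f)
√(S + J(173, -46)) = √(21241 + (-58*(-46) - 58*173)) = √(21241 + (2668 - 10034)) = √(21241 - 7366) = √13875 = 5*√555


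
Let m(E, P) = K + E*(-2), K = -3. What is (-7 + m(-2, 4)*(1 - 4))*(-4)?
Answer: 40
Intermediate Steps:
m(E, P) = -3 - 2*E (m(E, P) = -3 + E*(-2) = -3 - 2*E)
(-7 + m(-2, 4)*(1 - 4))*(-4) = (-7 + (-3 - 2*(-2))*(1 - 4))*(-4) = (-7 + (-3 + 4)*(-3))*(-4) = (-7 + 1*(-3))*(-4) = (-7 - 3)*(-4) = -10*(-4) = 40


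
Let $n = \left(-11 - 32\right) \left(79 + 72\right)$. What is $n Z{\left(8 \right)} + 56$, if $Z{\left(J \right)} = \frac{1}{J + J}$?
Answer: $- \frac{5597}{16} \approx -349.81$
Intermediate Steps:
$Z{\left(J \right)} = \frac{1}{2 J}$
$n = -6493$ ($n = \left(-43\right) 151 = -6493$)
$n Z{\left(8 \right)} + 56 = - 6493 \frac{1}{2 \cdot 8} + 56 = - 6493 \cdot \frac{1}{2} \cdot \frac{1}{8} + 56 = \left(-6493\right) \frac{1}{16} + 56 = - \frac{6493}{16} + 56 = - \frac{5597}{16}$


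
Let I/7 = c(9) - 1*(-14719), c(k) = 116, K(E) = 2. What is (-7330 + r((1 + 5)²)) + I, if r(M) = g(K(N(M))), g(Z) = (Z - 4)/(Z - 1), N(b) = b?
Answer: 96513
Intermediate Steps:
I = 103845 (I = 7*(116 - 1*(-14719)) = 7*(116 + 14719) = 7*14835 = 103845)
g(Z) = (-4 + Z)/(-1 + Z)
r(M) = -2 (r(M) = (-4 + 2)/(-1 + 2) = -2/1 = 1*(-2) = -2)
(-7330 + r((1 + 5)²)) + I = (-7330 - 2) + 103845 = -7332 + 103845 = 96513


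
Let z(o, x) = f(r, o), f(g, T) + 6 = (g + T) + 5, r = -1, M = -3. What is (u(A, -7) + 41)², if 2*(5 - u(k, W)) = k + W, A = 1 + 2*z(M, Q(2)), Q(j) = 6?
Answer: 2916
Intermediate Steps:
f(g, T) = -1 + T + g (f(g, T) = -6 + ((g + T) + 5) = -6 + ((T + g) + 5) = -6 + (5 + T + g) = -1 + T + g)
z(o, x) = -2 + o (z(o, x) = -1 + o - 1 = -2 + o)
A = -9 (A = 1 + 2*(-2 - 3) = 1 + 2*(-5) = 1 - 10 = -9)
u(k, W) = 5 - W/2 - k/2 (u(k, W) = 5 - (k + W)/2 = 5 - (W + k)/2 = 5 + (-W/2 - k/2) = 5 - W/2 - k/2)
(u(A, -7) + 41)² = ((5 - ½*(-7) - ½*(-9)) + 41)² = ((5 + 7/2 + 9/2) + 41)² = (13 + 41)² = 54² = 2916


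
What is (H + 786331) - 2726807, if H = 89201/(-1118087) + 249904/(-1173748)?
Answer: -636647170298566293/328088095019 ≈ -1.9405e+6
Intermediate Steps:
H = -96028477249/328088095019 (H = 89201*(-1/1118087) + 249904*(-1/1173748) = -89201/1118087 - 62476/293437 = -96028477249/328088095019 ≈ -0.29269)
(H + 786331) - 2726807 = (-96028477249/328088095019 + 786331) - 2726807 = 257985743815908040/328088095019 - 2726807 = -636647170298566293/328088095019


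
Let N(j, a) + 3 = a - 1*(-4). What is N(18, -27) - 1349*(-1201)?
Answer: 1620123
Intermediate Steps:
N(j, a) = 1 + a (N(j, a) = -3 + (a - 1*(-4)) = -3 + (a + 4) = -3 + (4 + a) = 1 + a)
N(18, -27) - 1349*(-1201) = (1 - 27) - 1349*(-1201) = -26 + 1620149 = 1620123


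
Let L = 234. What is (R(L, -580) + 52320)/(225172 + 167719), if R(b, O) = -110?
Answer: 52210/392891 ≈ 0.13289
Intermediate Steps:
(R(L, -580) + 52320)/(225172 + 167719) = (-110 + 52320)/(225172 + 167719) = 52210/392891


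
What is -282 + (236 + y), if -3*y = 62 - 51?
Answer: -149/3 ≈ -49.667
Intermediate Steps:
y = -11/3 (y = -(62 - 51)/3 = -⅓*11 = -11/3 ≈ -3.6667)
-282 + (236 + y) = -282 + (236 - 11/3) = -282 + 697/3 = -149/3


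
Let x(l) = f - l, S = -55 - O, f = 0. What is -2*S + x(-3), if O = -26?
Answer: 61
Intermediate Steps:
S = -29 (S = -55 - 1*(-26) = -55 + 26 = -29)
x(l) = -l (x(l) = 0 - l = -l)
-2*S + x(-3) = -2*(-29) - 1*(-3) = 58 + 3 = 61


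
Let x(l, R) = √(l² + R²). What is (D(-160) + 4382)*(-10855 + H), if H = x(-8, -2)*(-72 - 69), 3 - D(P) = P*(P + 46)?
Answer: 150396025 + 3907110*√17 ≈ 1.6651e+8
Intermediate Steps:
D(P) = 3 - P*(46 + P) (D(P) = 3 - P*(P + 46) = 3 - P*(46 + P))
x(l, R) = √(R² + l²)
H = -282*√17 (H = √((-2)² + (-8)²)*(-72 - 69) = √(4 + 64)*(-141) = √68*(-141) = (2*√17)*(-141) = -282*√17 ≈ -1162.7)
(D(-160) + 4382)*(-10855 + H) = ((3 - 1*(-160)² - 46*(-160)) + 4382)*(-10855 - 282*√17) = ((3 - 1*25600 + 7360) + 4382)*(-10855 - 282*√17) = ((3 - 25600 + 7360) + 4382)*(-10855 - 282*√17) = (-18237 + 4382)*(-10855 - 282*√17) = -13855*(-10855 - 282*√17) = 150396025 + 3907110*√17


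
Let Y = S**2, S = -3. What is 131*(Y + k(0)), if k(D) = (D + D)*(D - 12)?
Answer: 1179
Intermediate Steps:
Y = 9 (Y = (-3)**2 = 9)
k(D) = 2*D*(-12 + D) (k(D) = (2*D)*(-12 + D) = 2*D*(-12 + D))
131*(Y + k(0)) = 131*(9 + 2*0*(-12 + 0)) = 131*(9 + 2*0*(-12)) = 131*(9 + 0) = 131*9 = 1179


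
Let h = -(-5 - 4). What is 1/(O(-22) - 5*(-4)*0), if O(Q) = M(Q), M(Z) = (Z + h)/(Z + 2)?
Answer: 20/13 ≈ 1.5385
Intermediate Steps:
h = 9 (h = -1*(-9) = 9)
M(Z) = (9 + Z)/(2 + Z) (M(Z) = (Z + 9)/(Z + 2) = (9 + Z)/(2 + Z))
O(Q) = (9 + Q)/(2 + Q)
1/(O(-22) - 5*(-4)*0) = 1/((9 - 22)/(2 - 22) - 5*(-4)*0) = 1/(-13/(-20) + 20*0) = 1/(-1/20*(-13) + 0) = 1/(13/20 + 0) = 1/(13/20) = 20/13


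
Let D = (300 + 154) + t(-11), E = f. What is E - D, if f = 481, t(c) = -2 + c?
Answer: 40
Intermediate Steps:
E = 481
D = 441 (D = (300 + 154) + (-2 - 11) = 454 - 13 = 441)
E - D = 481 - 1*441 = 481 - 441 = 40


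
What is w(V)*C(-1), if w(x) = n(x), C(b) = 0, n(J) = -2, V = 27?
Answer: 0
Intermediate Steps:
w(x) = -2
w(V)*C(-1) = -2*0 = 0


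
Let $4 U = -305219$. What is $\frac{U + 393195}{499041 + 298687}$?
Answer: $\frac{1267561}{3190912} \approx 0.39724$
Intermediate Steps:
$U = - \frac{305219}{4}$ ($U = \frac{1}{4} \left(-305219\right) = - \frac{305219}{4} \approx -76305.0$)
$\frac{U + 393195}{499041 + 298687} = \frac{- \frac{305219}{4} + 393195}{499041 + 298687} = \frac{1267561}{4 \cdot 797728} = \frac{1267561}{4} \cdot \frac{1}{797728} = \frac{1267561}{3190912}$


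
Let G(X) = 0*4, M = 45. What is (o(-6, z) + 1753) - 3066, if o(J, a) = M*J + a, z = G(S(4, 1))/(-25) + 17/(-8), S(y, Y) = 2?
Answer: -12681/8 ≈ -1585.1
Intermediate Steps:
G(X) = 0
z = -17/8 (z = 0/(-25) + 17/(-8) = 0*(-1/25) + 17*(-1/8) = 0 - 17/8 = -17/8 ≈ -2.1250)
o(J, a) = a + 45*J (o(J, a) = 45*J + a = a + 45*J)
(o(-6, z) + 1753) - 3066 = ((-17/8 + 45*(-6)) + 1753) - 3066 = ((-17/8 - 270) + 1753) - 3066 = (-2177/8 + 1753) - 3066 = 11847/8 - 3066 = -12681/8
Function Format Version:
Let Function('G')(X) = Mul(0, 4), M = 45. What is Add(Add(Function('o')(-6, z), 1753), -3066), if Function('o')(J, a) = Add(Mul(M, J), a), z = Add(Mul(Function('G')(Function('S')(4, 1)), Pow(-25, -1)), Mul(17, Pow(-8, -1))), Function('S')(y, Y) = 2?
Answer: Rational(-12681, 8) ≈ -1585.1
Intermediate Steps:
Function('G')(X) = 0
z = Rational(-17, 8) (z = Add(Mul(0, Pow(-25, -1)), Mul(17, Pow(-8, -1))) = Add(Mul(0, Rational(-1, 25)), Mul(17, Rational(-1, 8))) = Add(0, Rational(-17, 8)) = Rational(-17, 8) ≈ -2.1250)
Function('o')(J, a) = Add(a, Mul(45, J)) (Function('o')(J, a) = Add(Mul(45, J), a) = Add(a, Mul(45, J)))
Add(Add(Function('o')(-6, z), 1753), -3066) = Add(Add(Add(Rational(-17, 8), Mul(45, -6)), 1753), -3066) = Add(Add(Add(Rational(-17, 8), -270), 1753), -3066) = Add(Add(Rational(-2177, 8), 1753), -3066) = Add(Rational(11847, 8), -3066) = Rational(-12681, 8)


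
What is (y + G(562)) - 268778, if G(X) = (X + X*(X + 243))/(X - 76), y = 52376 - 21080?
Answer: -57481640/243 ≈ -2.3655e+5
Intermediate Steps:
y = 31296
G(X) = (X + X*(243 + X))/(-76 + X)
(y + G(562)) - 268778 = (31296 + 562*(244 + 562)/(-76 + 562)) - 268778 = (31296 + 562*806/486) - 268778 = (31296 + 562*(1/486)*806) - 268778 = (31296 + 226486/243) - 268778 = 7831414/243 - 268778 = -57481640/243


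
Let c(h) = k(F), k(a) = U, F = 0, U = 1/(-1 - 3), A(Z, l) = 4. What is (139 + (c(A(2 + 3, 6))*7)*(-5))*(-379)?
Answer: -223989/4 ≈ -55997.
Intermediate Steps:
U = -¼ (U = 1/(-4) = -¼ ≈ -0.25000)
k(a) = -¼
c(h) = -¼
(139 + (c(A(2 + 3, 6))*7)*(-5))*(-379) = (139 - ¼*7*(-5))*(-379) = (139 - 7/4*(-5))*(-379) = (139 + 35/4)*(-379) = (591/4)*(-379) = -223989/4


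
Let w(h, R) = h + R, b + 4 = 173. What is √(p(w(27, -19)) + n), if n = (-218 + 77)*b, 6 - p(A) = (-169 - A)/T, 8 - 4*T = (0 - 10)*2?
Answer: 2*I*√291522/7 ≈ 154.27*I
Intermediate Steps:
b = 169 (b = -4 + 173 = 169)
w(h, R) = R + h
T = 7 (T = 2 - (0 - 10)*2/4 = 2 - (-5)*2/2 = 2 - ¼*(-20) = 2 + 5 = 7)
p(A) = 211/7 + A/7 (p(A) = 6 - (-169 - A)/7 = 6 - (-169/7 - A/7) = 6 + (169/7 + A/7) = 211/7 + A/7)
n = -23829 (n = (-218 + 77)*169 = -141*169 = -23829)
√(p(w(27, -19)) + n) = √((211/7 + (-19 + 27)/7) - 23829) = √((211/7 + (⅐)*8) - 23829) = √((211/7 + 8/7) - 23829) = √(219/7 - 23829) = √(-166584/7) = 2*I*√291522/7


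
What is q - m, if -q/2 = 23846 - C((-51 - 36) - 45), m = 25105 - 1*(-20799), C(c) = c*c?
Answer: -58748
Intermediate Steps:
C(c) = c**2
m = 45904 (m = 25105 + 20799 = 45904)
q = -12844 (q = -2*(23846 - ((-51 - 36) - 45)**2) = -2*(23846 - (-87 - 45)**2) = -2*(23846 - 1*(-132)**2) = -2*(23846 - 1*17424) = -2*(23846 - 17424) = -2*6422 = -12844)
q - m = -12844 - 1*45904 = -12844 - 45904 = -58748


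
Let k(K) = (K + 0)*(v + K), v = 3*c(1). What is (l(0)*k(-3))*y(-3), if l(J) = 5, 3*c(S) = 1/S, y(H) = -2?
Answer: -60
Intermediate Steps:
c(S) = 1/(3*S)
v = 1 (v = 3*((1/3)/1) = 3*((1/3)*1) = 3*(1/3) = 1)
k(K) = K*(1 + K) (k(K) = (K + 0)*(1 + K) = K*(1 + K))
(l(0)*k(-3))*y(-3) = (5*(-3*(1 - 3)))*(-2) = (5*(-3*(-2)))*(-2) = (5*6)*(-2) = 30*(-2) = -60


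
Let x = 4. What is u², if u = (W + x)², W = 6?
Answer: 10000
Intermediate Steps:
u = 100 (u = (6 + 4)² = 10² = 100)
u² = 100² = 10000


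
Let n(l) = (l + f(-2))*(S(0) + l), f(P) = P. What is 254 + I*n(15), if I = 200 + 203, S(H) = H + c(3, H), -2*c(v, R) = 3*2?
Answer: 63122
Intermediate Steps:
c(v, R) = -3 (c(v, R) = -3*2/2 = -1/2*6 = -3)
S(H) = -3 + H (S(H) = H - 3 = -3 + H)
n(l) = (-3 + l)*(-2 + l) (n(l) = (l - 2)*((-3 + 0) + l) = (-2 + l)*(-3 + l) = (-3 + l)*(-2 + l))
I = 403
254 + I*n(15) = 254 + 403*(6 + 15**2 - 5*15) = 254 + 403*(6 + 225 - 75) = 254 + 403*156 = 254 + 62868 = 63122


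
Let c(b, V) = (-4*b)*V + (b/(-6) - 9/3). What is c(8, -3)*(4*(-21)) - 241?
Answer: -7941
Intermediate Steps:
c(b, V) = -3 - b/6 - 4*V*b (c(b, V) = -4*V*b + (b*(-⅙) - 9*⅓) = -4*V*b + (-b/6 - 3) = -4*V*b + (-3 - b/6) = -3 - b/6 - 4*V*b)
c(8, -3)*(4*(-21)) - 241 = (-3 - ⅙*8 - 4*(-3)*8)*(4*(-21)) - 241 = (-3 - 4/3 + 96)*(-84) - 241 = (275/3)*(-84) - 241 = -7700 - 241 = -7941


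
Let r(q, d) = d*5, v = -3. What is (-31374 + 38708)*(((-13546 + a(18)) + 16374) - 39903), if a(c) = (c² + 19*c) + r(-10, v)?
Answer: -267133616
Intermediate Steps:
r(q, d) = 5*d
a(c) = -15 + c² + 19*c (a(c) = (c² + 19*c) + 5*(-3) = (c² + 19*c) - 15 = -15 + c² + 19*c)
(-31374 + 38708)*(((-13546 + a(18)) + 16374) - 39903) = (-31374 + 38708)*(((-13546 + (-15 + 18² + 19*18)) + 16374) - 39903) = 7334*(((-13546 + (-15 + 324 + 342)) + 16374) - 39903) = 7334*(((-13546 + 651) + 16374) - 39903) = 7334*((-12895 + 16374) - 39903) = 7334*(3479 - 39903) = 7334*(-36424) = -267133616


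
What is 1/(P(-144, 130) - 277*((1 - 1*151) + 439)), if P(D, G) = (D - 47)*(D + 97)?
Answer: -1/71076 ≈ -1.4069e-5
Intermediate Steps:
P(D, G) = (-47 + D)*(97 + D)
1/(P(-144, 130) - 277*((1 - 1*151) + 439)) = 1/((-4559 + (-144)**2 + 50*(-144)) - 277*((1 - 1*151) + 439)) = 1/((-4559 + 20736 - 7200) - 277*((1 - 151) + 439)) = 1/(8977 - 277*(-150 + 439)) = 1/(8977 - 277*289) = 1/(8977 - 80053) = 1/(-71076) = -1/71076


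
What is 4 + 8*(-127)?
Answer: -1012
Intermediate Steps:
4 + 8*(-127) = 4 - 1016 = -1012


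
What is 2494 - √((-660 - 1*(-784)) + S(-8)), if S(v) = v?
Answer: 2494 - 2*√29 ≈ 2483.2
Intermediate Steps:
2494 - √((-660 - 1*(-784)) + S(-8)) = 2494 - √((-660 - 1*(-784)) - 8) = 2494 - √((-660 + 784) - 8) = 2494 - √(124 - 8) = 2494 - √116 = 2494 - 2*√29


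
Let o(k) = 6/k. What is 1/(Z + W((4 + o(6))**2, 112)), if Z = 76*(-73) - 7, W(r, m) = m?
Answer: -1/5443 ≈ -0.00018372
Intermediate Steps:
Z = -5555 (Z = -5548 - 7 = -5555)
1/(Z + W((4 + o(6))**2, 112)) = 1/(-5555 + 112) = 1/(-5443) = -1/5443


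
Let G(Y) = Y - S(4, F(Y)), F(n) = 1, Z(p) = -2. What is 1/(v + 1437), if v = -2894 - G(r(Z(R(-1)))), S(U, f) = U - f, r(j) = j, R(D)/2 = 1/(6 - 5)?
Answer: -1/1452 ≈ -0.00068871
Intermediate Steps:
R(D) = 2 (R(D) = 2/(6 - 5) = 2/1 = 2*1 = 2)
G(Y) = -3 + Y (G(Y) = Y - (4 - 1*1) = Y - (4 - 1) = Y - 1*3 = Y - 3 = -3 + Y)
v = -2889 (v = -2894 - (-3 - 2) = -2894 - 1*(-5) = -2894 + 5 = -2889)
1/(v + 1437) = 1/(-2889 + 1437) = 1/(-1452) = -1/1452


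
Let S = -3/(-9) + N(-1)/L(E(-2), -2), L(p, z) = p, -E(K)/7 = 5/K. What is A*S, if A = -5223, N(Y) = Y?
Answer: -50489/35 ≈ -1442.5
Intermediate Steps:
E(K) = -35/K
S = 29/105 (S = -3/(-9) - 1/((-35/(-2))) = -3*(-⅑) - 1/((-35*(-½))) = ⅓ - 1/35/2 = ⅓ - 1*2/35 = ⅓ - 2/35 = 29/105 ≈ 0.27619)
A*S = -5223*29/105 = -50489/35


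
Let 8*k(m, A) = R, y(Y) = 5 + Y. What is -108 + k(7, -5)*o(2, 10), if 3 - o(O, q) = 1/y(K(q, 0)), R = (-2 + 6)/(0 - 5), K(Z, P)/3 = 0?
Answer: -2707/25 ≈ -108.28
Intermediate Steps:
K(Z, P) = 0 (K(Z, P) = 3*0 = 0)
R = -⅘ (R = 4/(-5) = 4*(-⅕) = -⅘ ≈ -0.80000)
k(m, A) = -⅒ (k(m, A) = (⅛)*(-⅘) = -⅒)
o(O, q) = 14/5 (o(O, q) = 3 - 1/(5 + 0) = 3 - 1/5 = 3 - 1*⅕ = 3 - ⅕ = 14/5)
-108 + k(7, -5)*o(2, 10) = -108 - ⅒*14/5 = -108 - 7/25 = -2707/25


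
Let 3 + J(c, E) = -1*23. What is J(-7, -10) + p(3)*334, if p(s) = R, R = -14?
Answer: -4702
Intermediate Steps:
J(c, E) = -26 (J(c, E) = -3 - 1*23 = -3 - 23 = -26)
p(s) = -14
J(-7, -10) + p(3)*334 = -26 - 14*334 = -26 - 4676 = -4702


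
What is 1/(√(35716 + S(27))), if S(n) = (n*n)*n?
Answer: √55399/55399 ≈ 0.0042486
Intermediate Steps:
S(n) = n³ (S(n) = n²*n = n³)
1/(√(35716 + S(27))) = 1/(√(35716 + 27³)) = 1/(√(35716 + 19683)) = 1/(√55399) = √55399/55399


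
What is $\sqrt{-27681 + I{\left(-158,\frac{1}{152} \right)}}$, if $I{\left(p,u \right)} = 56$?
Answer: $5 i \sqrt{1105} \approx 166.21 i$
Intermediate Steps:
$\sqrt{-27681 + I{\left(-158,\frac{1}{152} \right)}} = \sqrt{-27681 + 56} = \sqrt{-27625} = 5 i \sqrt{1105}$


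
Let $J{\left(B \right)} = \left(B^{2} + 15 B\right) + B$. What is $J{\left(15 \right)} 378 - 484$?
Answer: $175286$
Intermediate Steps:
$J{\left(B \right)} = B^{2} + 16 B$
$J{\left(15 \right)} 378 - 484 = 15 \left(16 + 15\right) 378 - 484 = 15 \cdot 31 \cdot 378 - 484 = 465 \cdot 378 - 484 = 175770 - 484 = 175286$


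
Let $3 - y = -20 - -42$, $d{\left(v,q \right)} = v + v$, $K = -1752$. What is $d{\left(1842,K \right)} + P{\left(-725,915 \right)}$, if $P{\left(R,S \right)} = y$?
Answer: $3665$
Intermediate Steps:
$d{\left(v,q \right)} = 2 v$
$y = -19$ ($y = 3 - \left(-20 - -42\right) = 3 - \left(-20 + 42\right) = 3 - 22 = -19$)
$P{\left(R,S \right)} = -19$
$d{\left(1842,K \right)} + P{\left(-725,915 \right)} = 2 \cdot 1842 - 19 = 3684 - 19 = 3665$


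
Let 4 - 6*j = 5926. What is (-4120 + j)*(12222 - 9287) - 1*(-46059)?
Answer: -14942986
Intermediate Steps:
j = -987 (j = ⅔ - ⅙*5926 = ⅔ - 2963/3 = -987)
(-4120 + j)*(12222 - 9287) - 1*(-46059) = (-4120 - 987)*(12222 - 9287) - 1*(-46059) = -5107*2935 + 46059 = -14989045 + 46059 = -14942986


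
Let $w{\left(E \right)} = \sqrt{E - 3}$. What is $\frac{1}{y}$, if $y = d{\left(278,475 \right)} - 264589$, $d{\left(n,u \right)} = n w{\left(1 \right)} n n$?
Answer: $- \frac{264589}{923276332223529} - \frac{21484952 i \sqrt{2}}{923276332223529} \approx -2.8658 \cdot 10^{-10} - 3.2909 \cdot 10^{-8} i$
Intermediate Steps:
$w{\left(E \right)} = \sqrt{-3 + E}$
$d{\left(n,u \right)} = i \sqrt{2} n^{3}$ ($d{\left(n,u \right)} = n \sqrt{-3 + 1} n n = n \sqrt{-2} n n = n i \sqrt{2} n n = i n \sqrt{2} n n = i \sqrt{2} n^{2} n = i \sqrt{2} n^{3}$)
$y = -264589 + 21484952 i \sqrt{2}$ ($y = i \sqrt{2} \cdot 278^{3} - 264589 = i \sqrt{2} \cdot 21484952 - 264589 = 21484952 i \sqrt{2} - 264589 = -264589 + 21484952 i \sqrt{2} \approx -2.6459 \cdot 10^{5} + 3.0384 \cdot 10^{7} i$)
$\frac{1}{y} = \frac{1}{-264589 + 21484952 i \sqrt{2}}$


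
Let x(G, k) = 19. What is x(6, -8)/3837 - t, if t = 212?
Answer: -813425/3837 ≈ -212.00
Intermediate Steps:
x(6, -8)/3837 - t = 19/3837 - 1*212 = 19*(1/3837) - 212 = 19/3837 - 212 = -813425/3837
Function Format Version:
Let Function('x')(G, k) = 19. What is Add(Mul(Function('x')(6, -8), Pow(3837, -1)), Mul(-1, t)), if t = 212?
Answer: Rational(-813425, 3837) ≈ -212.00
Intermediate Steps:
Add(Mul(Function('x')(6, -8), Pow(3837, -1)), Mul(-1, t)) = Add(Mul(19, Pow(3837, -1)), Mul(-1, 212)) = Add(Mul(19, Rational(1, 3837)), -212) = Add(Rational(19, 3837), -212) = Rational(-813425, 3837)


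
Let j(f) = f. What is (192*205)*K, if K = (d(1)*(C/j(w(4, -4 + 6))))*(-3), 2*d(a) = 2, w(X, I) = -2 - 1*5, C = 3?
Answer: 354240/7 ≈ 50606.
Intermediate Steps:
w(X, I) = -7 (w(X, I) = -2 - 5 = -7)
d(a) = 1 (d(a) = (½)*2 = 1)
K = 9/7 (K = (1*(3/(-7)))*(-3) = (1*(3*(-⅐)))*(-3) = (1*(-3/7))*(-3) = -3/7*(-3) = 9/7 ≈ 1.2857)
(192*205)*K = (192*205)*(9/7) = 39360*(9/7) = 354240/7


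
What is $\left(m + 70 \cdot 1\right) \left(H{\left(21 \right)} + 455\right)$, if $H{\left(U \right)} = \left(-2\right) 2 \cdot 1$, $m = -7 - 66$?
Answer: $-1353$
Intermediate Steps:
$m = -73$ ($m = -7 - 66 = -73$)
$H{\left(U \right)} = -4$ ($H{\left(U \right)} = \left(-4\right) 1 = -4$)
$\left(m + 70 \cdot 1\right) \left(H{\left(21 \right)} + 455\right) = \left(-73 + 70 \cdot 1\right) \left(-4 + 455\right) = \left(-73 + 70\right) 451 = \left(-3\right) 451 = -1353$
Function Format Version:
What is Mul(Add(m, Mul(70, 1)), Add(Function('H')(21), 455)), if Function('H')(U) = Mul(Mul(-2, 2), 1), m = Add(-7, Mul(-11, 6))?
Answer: -1353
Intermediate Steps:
m = -73 (m = Add(-7, -66) = -73)
Function('H')(U) = -4 (Function('H')(U) = Mul(-4, 1) = -4)
Mul(Add(m, Mul(70, 1)), Add(Function('H')(21), 455)) = Mul(Add(-73, Mul(70, 1)), Add(-4, 455)) = Mul(Add(-73, 70), 451) = Mul(-3, 451) = -1353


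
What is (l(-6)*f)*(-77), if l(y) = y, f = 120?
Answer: 55440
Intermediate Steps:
(l(-6)*f)*(-77) = -6*120*(-77) = -720*(-77) = 55440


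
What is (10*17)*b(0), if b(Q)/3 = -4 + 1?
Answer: -1530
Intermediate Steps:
b(Q) = -9 (b(Q) = 3*(-4 + 1) = 3*(-3) = -9)
(10*17)*b(0) = (10*17)*(-9) = 170*(-9) = -1530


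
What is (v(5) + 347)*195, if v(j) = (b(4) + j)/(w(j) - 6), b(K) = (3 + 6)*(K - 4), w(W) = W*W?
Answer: 1286610/19 ≈ 67716.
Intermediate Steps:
w(W) = W**2
b(K) = -36 + 9*K (b(K) = 9*(-4 + K) = -36 + 9*K)
v(j) = j/(-6 + j**2) (v(j) = ((-36 + 9*4) + j)/(j**2 - 6) = ((-36 + 36) + j)/(-6 + j**2) = (0 + j)/(-6 + j**2) = j/(-6 + j**2))
(v(5) + 347)*195 = (5/(-6 + 5**2) + 347)*195 = (5/(-6 + 25) + 347)*195 = (5/19 + 347)*195 = (6598/19)*195 = 1286610/19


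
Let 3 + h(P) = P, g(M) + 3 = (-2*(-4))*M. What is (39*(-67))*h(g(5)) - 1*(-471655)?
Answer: 382813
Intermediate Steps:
g(M) = -3 + 8*M (g(M) = -3 + (-2*(-4))*M = -3 + 8*M)
h(P) = -3 + P
(39*(-67))*h(g(5)) - 1*(-471655) = (39*(-67))*(-3 + (-3 + 8*5)) - 1*(-471655) = -2613*(-3 + (-3 + 40)) + 471655 = -2613*(-3 + 37) + 471655 = -2613*34 + 471655 = -88842 + 471655 = 382813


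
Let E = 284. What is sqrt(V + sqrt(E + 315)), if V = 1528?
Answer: sqrt(1528 + sqrt(599)) ≈ 39.401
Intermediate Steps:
sqrt(V + sqrt(E + 315)) = sqrt(1528 + sqrt(284 + 315)) = sqrt(1528 + sqrt(599))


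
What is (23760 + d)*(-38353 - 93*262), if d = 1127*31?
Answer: -3681417143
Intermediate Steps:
d = 34937
(23760 + d)*(-38353 - 93*262) = (23760 + 34937)*(-38353 - 93*262) = 58697*(-38353 - 24366) = 58697*(-62719) = -3681417143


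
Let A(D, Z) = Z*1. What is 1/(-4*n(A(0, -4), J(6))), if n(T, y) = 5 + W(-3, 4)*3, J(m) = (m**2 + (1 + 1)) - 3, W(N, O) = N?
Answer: 1/16 ≈ 0.062500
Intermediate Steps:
A(D, Z) = Z
J(m) = -1 + m**2 (J(m) = (m**2 + 2) - 3 = (2 + m**2) - 3 = -1 + m**2)
n(T, y) = -4 (n(T, y) = 5 - 3*3 = 5 - 9 = -4)
1/(-4*n(A(0, -4), J(6))) = 1/(-4*(-4)) = 1/16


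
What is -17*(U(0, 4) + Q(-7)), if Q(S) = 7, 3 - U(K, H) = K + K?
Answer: -170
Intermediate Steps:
U(K, H) = 3 - 2*K (U(K, H) = 3 - (K + K) = 3 - 2*K)
-17*(U(0, 4) + Q(-7)) = -17*((3 - 2*0) + 7) = -17*((3 + 0) + 7) = -17*(3 + 7) = -17*10 = -170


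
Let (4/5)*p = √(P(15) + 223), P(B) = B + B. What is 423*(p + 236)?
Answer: 99828 + 2115*√253/4 ≈ 1.0824e+5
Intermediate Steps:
P(B) = 2*B
p = 5*√253/4 (p = 5*√(2*15 + 223)/4 = 5*√(30 + 223)/4 = 5*√253/4 ≈ 19.882)
423*(p + 236) = 423*(5*√253/4 + 236) = 423*(236 + 5*√253/4) = 99828 + 2115*√253/4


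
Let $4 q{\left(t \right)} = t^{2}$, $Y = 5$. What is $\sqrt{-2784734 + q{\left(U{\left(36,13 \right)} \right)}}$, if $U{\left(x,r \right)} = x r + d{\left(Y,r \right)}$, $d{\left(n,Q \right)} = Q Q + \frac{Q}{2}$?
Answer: $\frac{25 i \sqrt{68639}}{4} \approx 1637.4 i$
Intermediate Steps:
$d{\left(n,Q \right)} = Q^{2} + \frac{Q}{2}$ ($d{\left(n,Q \right)} = Q^{2} + Q \frac{1}{2} = Q^{2} + \frac{Q}{2}$)
$U{\left(x,r \right)} = r x + r \left(\frac{1}{2} + r\right)$ ($U{\left(x,r \right)} = x r + r \left(\frac{1}{2} + r\right) = r x + r \left(\frac{1}{2} + r\right)$)
$q{\left(t \right)} = \frac{t^{2}}{4}$
$\sqrt{-2784734 + q{\left(U{\left(36,13 \right)} \right)}} = \sqrt{-2784734 + \frac{\left(13 \left(\frac{1}{2} + 13 + 36\right)\right)^{2}}{4}} = \sqrt{-2784734 + \frac{\left(13 \cdot \frac{99}{2}\right)^{2}}{4}} = \sqrt{-2784734 + \frac{\left(\frac{1287}{2}\right)^{2}}{4}} = \sqrt{-2784734 + \frac{1}{4} \cdot \frac{1656369}{4}} = \sqrt{-2784734 + \frac{1656369}{16}} = \sqrt{- \frac{42899375}{16}} = \frac{25 i \sqrt{68639}}{4}$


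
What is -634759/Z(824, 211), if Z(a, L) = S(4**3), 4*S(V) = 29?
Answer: -2539036/29 ≈ -87553.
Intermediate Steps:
S(V) = 29/4 (S(V) = (1/4)*29 = 29/4)
Z(a, L) = 29/4
-634759/Z(824, 211) = -634759/29/4 = -634759*4/29 = -2539036/29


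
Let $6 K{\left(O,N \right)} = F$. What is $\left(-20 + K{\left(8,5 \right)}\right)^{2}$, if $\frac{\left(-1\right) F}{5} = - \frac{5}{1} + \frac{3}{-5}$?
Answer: $\frac{2116}{9} \approx 235.11$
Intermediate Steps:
$F = 28$ ($F = - 5 \left(- \frac{5}{1} + \frac{3}{-5}\right) = - 5 \left(\left(-5\right) 1 + 3 \left(- \frac{1}{5}\right)\right) = - 5 \left(-5 - \frac{3}{5}\right) = \left(-5\right) \left(- \frac{28}{5}\right) = 28$)
$K{\left(O,N \right)} = \frac{14}{3}$ ($K{\left(O,N \right)} = \frac{1}{6} \cdot 28 = \frac{14}{3}$)
$\left(-20 + K{\left(8,5 \right)}\right)^{2} = \left(-20 + \frac{14}{3}\right)^{2} = \left(- \frac{46}{3}\right)^{2} = \frac{2116}{9}$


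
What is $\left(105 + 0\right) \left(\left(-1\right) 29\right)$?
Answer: $-3045$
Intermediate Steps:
$\left(105 + 0\right) \left(\left(-1\right) 29\right) = 105 \left(-29\right) = -3045$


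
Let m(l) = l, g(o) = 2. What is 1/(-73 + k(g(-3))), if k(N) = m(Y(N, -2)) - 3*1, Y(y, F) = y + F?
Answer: -1/76 ≈ -0.013158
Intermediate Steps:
Y(y, F) = F + y
k(N) = -5 + N (k(N) = (-2 + N) - 3*1 = (-2 + N) - 3 = -5 + N)
1/(-73 + k(g(-3))) = 1/(-73 + (-5 + 2)) = 1/(-73 - 3) = 1/(-76) = -1/76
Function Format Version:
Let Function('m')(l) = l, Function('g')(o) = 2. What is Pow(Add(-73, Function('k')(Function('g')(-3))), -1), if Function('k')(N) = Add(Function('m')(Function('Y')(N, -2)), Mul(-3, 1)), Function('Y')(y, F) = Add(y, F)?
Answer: Rational(-1, 76) ≈ -0.013158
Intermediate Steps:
Function('Y')(y, F) = Add(F, y)
Function('k')(N) = Add(-5, N) (Function('k')(N) = Add(Add(-2, N), Mul(-3, 1)) = Add(Add(-2, N), -3) = Add(-5, N))
Pow(Add(-73, Function('k')(Function('g')(-3))), -1) = Pow(Add(-73, Add(-5, 2)), -1) = Pow(Add(-73, -3), -1) = Pow(-76, -1) = Rational(-1, 76)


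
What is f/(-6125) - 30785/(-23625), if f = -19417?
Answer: 739754/165375 ≈ 4.4732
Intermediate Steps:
f/(-6125) - 30785/(-23625) = -19417/(-6125) - 30785/(-23625) = -19417*(-1/6125) - 30785*(-1/23625) = 19417/6125 + 6157/4725 = 739754/165375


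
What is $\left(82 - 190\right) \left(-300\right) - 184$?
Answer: $32216$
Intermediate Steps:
$\left(82 - 190\right) \left(-300\right) - 184 = \left(-108\right) \left(-300\right) - 184 = 32400 - 184 = 32216$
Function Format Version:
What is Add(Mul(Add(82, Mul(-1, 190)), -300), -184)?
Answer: 32216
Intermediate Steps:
Add(Mul(Add(82, Mul(-1, 190)), -300), -184) = Add(Mul(Add(82, -190), -300), -184) = Add(Mul(-108, -300), -184) = Add(32400, -184) = 32216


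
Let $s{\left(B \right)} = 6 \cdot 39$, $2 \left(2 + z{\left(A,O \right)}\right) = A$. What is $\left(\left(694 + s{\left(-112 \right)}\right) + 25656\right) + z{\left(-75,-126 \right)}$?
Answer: $\frac{53089}{2} \approx 26545.0$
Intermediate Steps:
$z{\left(A,O \right)} = -2 + \frac{A}{2}$
$s{\left(B \right)} = 234$
$\left(\left(694 + s{\left(-112 \right)}\right) + 25656\right) + z{\left(-75,-126 \right)} = \left(\left(694 + 234\right) + 25656\right) + \left(-2 + \frac{1}{2} \left(-75\right)\right) = \left(928 + 25656\right) - \frac{79}{2} = 26584 - \frac{79}{2} = \frac{53089}{2}$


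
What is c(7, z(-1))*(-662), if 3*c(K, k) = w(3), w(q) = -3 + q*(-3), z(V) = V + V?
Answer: 2648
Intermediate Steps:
z(V) = 2*V
w(q) = -3 - 3*q
c(K, k) = -4 (c(K, k) = (-3 - 3*3)/3 = (-3 - 9)/3 = (1/3)*(-12) = -4)
c(7, z(-1))*(-662) = -4*(-662) = 2648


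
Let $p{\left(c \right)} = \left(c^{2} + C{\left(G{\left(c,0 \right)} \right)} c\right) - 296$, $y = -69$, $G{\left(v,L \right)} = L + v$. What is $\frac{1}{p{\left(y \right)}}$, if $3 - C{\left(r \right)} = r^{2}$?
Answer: $\frac{1}{332767} \approx 3.0051 \cdot 10^{-6}$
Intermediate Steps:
$C{\left(r \right)} = 3 - r^{2}$
$p{\left(c \right)} = -296 + c^{2} + c \left(3 - c^{2}\right)$ ($p{\left(c \right)} = \left(c^{2} + \left(3 - \left(0 + c\right)^{2}\right) c\right) - 296 = \left(c^{2} + \left(3 - c^{2}\right) c\right) - 296 = \left(c^{2} + c \left(3 - c^{2}\right)\right) - 296 = -296 + c^{2} + c \left(3 - c^{2}\right)$)
$\frac{1}{p{\left(y \right)}} = \frac{1}{-296 + \left(-69\right)^{2} - - 69 \left(-3 + \left(-69\right)^{2}\right)} = \frac{1}{-296 + 4761 - - 69 \left(-3 + 4761\right)} = \frac{1}{-296 + 4761 - \left(-69\right) 4758} = \frac{1}{-296 + 4761 + 328302} = \frac{1}{332767}$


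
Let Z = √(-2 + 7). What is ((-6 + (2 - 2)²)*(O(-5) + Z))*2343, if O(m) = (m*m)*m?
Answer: 1757250 - 14058*√5 ≈ 1.7258e+6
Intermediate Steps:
Z = √5 ≈ 2.2361
O(m) = m³ (O(m) = m²*m = m³)
((-6 + (2 - 2)²)*(O(-5) + Z))*2343 = ((-6 + (2 - 2)²)*((-5)³ + √5))*2343 = ((-6 + 0²)*(-125 + √5))*2343 = ((-6 + 0)*(-125 + √5))*2343 = -6*(-125 + √5)*2343 = (750 - 6*√5)*2343 = 1757250 - 14058*√5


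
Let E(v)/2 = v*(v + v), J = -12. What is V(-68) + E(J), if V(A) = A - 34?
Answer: 474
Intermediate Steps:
E(v) = 4*v**2 (E(v) = 2*(v*(v + v)) = 2*(v*(2*v)) = 2*(2*v**2) = 4*v**2)
V(A) = -34 + A
V(-68) + E(J) = (-34 - 68) + 4*(-12)**2 = -102 + 4*144 = -102 + 576 = 474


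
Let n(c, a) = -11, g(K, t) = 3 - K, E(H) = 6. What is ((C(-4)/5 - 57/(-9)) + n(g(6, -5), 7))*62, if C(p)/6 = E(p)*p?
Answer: -31124/15 ≈ -2074.9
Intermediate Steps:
C(p) = 36*p (C(p) = 6*(6*p) = 36*p)
((C(-4)/5 - 57/(-9)) + n(g(6, -5), 7))*62 = (((36*(-4))/5 - 57/(-9)) - 11)*62 = ((-144*⅕ - 57*(-⅑)) - 11)*62 = ((-144/5 + 19/3) - 11)*62 = (-337/15 - 11)*62 = -502/15*62 = -31124/15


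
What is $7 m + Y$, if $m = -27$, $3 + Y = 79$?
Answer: $-113$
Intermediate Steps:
$Y = 76$ ($Y = -3 + 79 = 76$)
$7 m + Y = 7 \left(-27\right) + 76 = -189 + 76 = -113$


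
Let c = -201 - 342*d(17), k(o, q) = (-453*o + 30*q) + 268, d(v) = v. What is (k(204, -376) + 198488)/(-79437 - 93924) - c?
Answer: 347557117/57787 ≈ 6014.5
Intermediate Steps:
k(o, q) = 268 - 453*o + 30*q
c = -6015 (c = -201 - 342*17 = -201 - 5814 = -6015)
(k(204, -376) + 198488)/(-79437 - 93924) - c = ((268 - 453*204 + 30*(-376)) + 198488)/(-79437 - 93924) - 1*(-6015) = ((268 - 92412 - 11280) + 198488)/(-173361) + 6015 = (-103424 + 198488)*(-1/173361) + 6015 = 95064*(-1/173361) + 6015 = -31688/57787 + 6015 = 347557117/57787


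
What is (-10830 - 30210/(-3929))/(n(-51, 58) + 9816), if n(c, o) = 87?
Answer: -14173620/12969629 ≈ -1.0928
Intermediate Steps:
(-10830 - 30210/(-3929))/(n(-51, 58) + 9816) = (-10830 - 30210/(-3929))/(87 + 9816) = (-10830 - 30210*(-1/3929))/9903 = (-10830 + 30210/3929)*(1/9903) = -42520860/3929*1/9903 = -14173620/12969629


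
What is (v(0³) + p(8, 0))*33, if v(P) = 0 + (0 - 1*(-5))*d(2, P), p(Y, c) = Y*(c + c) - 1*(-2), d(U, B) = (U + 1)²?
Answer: 1551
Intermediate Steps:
d(U, B) = (1 + U)²
p(Y, c) = 2 + 2*Y*c (p(Y, c) = Y*(2*c) + 2 = 2*Y*c + 2 = 2 + 2*Y*c)
v(P) = 45 (v(P) = 0 + (0 - 1*(-5))*(1 + 2)² = 0 + (0 + 5)*3² = 0 + 5*9 = 0 + 45 = 45)
(v(0³) + p(8, 0))*33 = (45 + (2 + 2*8*0))*33 = (45 + (2 + 0))*33 = (45 + 2)*33 = 47*33 = 1551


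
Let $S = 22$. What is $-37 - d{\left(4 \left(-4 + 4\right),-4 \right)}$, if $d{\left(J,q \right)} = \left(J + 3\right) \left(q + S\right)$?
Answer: $-91$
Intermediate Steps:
$d{\left(J,q \right)} = \left(3 + J\right) \left(22 + q\right)$ ($d{\left(J,q \right)} = \left(J + 3\right) \left(q + 22\right) = \left(3 + J\right) \left(22 + q\right)$)
$-37 - d{\left(4 \left(-4 + 4\right),-4 \right)} = -37 - \left(66 + 3 \left(-4\right) + 22 \cdot 4 \left(-4 + 4\right) + 4 \left(-4 + 4\right) \left(-4\right)\right) = -37 - \left(66 - 12 + 22 \cdot 4 \cdot 0 + 4 \cdot 0 \left(-4\right)\right) = -37 - \left(66 - 12 + 22 \cdot 0 + 0 \left(-4\right)\right) = -37 - \left(66 - 12 + 0 + 0\right) = -37 - 54 = -91$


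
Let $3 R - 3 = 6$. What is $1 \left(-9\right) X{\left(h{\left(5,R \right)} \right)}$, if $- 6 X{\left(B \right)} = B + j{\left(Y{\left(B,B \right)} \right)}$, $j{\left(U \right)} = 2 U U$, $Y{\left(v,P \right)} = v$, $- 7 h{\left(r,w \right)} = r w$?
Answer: $\frac{1035}{98} \approx 10.561$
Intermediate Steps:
$R = 3$ ($R = 1 + \frac{1}{3} \cdot 6 = 1 + 2 = 3$)
$h{\left(r,w \right)} = - \frac{r w}{7}$
$j{\left(U \right)} = 2 U^{2}$
$X{\left(B \right)} = - \frac{B^{2}}{3} - \frac{B}{6}$ ($X{\left(B \right)} = - \frac{B + 2 B^{2}}{6} = - \frac{B^{2}}{3} - \frac{B}{6}$)
$1 \left(-9\right) X{\left(h{\left(5,R \right)} \right)} = 1 \left(-9\right) \frac{\left(- \frac{1}{7}\right) 5 \cdot 3 \left(-1 - 2 \left(\left(- \frac{1}{7}\right) 5 \cdot 3\right)\right)}{6} = - 9 \cdot \frac{1}{6} \left(- \frac{15}{7}\right) \left(-1 - - \frac{30}{7}\right) = - 9 \cdot \frac{1}{6} \left(- \frac{15}{7}\right) \left(-1 + \frac{30}{7}\right) = - 9 \cdot \frac{1}{6} \left(- \frac{15}{7}\right) \frac{23}{7} = \left(-9\right) \left(- \frac{115}{98}\right) = \frac{1035}{98}$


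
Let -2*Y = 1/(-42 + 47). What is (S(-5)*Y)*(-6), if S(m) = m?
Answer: -3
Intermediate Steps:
Y = -1/10 (Y = -1/(2*(-42 + 47)) = -1/2/5 = -1/2*1/5 = -1/10 ≈ -0.10000)
(S(-5)*Y)*(-6) = -5*(-1/10)*(-6) = (1/2)*(-6) = -3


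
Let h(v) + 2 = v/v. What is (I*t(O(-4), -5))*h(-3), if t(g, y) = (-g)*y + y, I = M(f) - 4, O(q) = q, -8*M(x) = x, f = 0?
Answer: -100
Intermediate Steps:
M(x) = -x/8
I = -4 (I = -⅛*0 - 4 = 0 - 4 = -4)
t(g, y) = y - g*y (t(g, y) = -g*y + y = y - g*y)
h(v) = -1 (h(v) = -2 + v/v = -2 + 1 = -1)
(I*t(O(-4), -5))*h(-3) = -(-20)*(1 - 1*(-4))*(-1) = -(-20)*(1 + 4)*(-1) = -(-20)*5*(-1) = -4*(-25)*(-1) = 100*(-1) = -100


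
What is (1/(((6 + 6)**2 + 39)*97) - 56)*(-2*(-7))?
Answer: -13916770/17751 ≈ -784.00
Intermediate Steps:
(1/(((6 + 6)**2 + 39)*97) - 56)*(-2*(-7)) = ((1/97)/(12**2 + 39) - 56)*14 = ((1/97)/(144 + 39) - 56)*14 = ((1/97)/183 - 56)*14 = ((1/183)*(1/97) - 56)*14 = (1/17751 - 56)*14 = -994055/17751*14 = -13916770/17751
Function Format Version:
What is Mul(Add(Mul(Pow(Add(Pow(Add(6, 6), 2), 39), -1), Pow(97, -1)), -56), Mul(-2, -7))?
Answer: Rational(-13916770, 17751) ≈ -784.00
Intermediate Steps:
Mul(Add(Mul(Pow(Add(Pow(Add(6, 6), 2), 39), -1), Pow(97, -1)), -56), Mul(-2, -7)) = Mul(Add(Mul(Pow(Add(Pow(12, 2), 39), -1), Rational(1, 97)), -56), 14) = Mul(Add(Mul(Pow(Add(144, 39), -1), Rational(1, 97)), -56), 14) = Mul(Add(Mul(Pow(183, -1), Rational(1, 97)), -56), 14) = Mul(Add(Mul(Rational(1, 183), Rational(1, 97)), -56), 14) = Mul(Add(Rational(1, 17751), -56), 14) = Mul(Rational(-994055, 17751), 14) = Rational(-13916770, 17751)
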